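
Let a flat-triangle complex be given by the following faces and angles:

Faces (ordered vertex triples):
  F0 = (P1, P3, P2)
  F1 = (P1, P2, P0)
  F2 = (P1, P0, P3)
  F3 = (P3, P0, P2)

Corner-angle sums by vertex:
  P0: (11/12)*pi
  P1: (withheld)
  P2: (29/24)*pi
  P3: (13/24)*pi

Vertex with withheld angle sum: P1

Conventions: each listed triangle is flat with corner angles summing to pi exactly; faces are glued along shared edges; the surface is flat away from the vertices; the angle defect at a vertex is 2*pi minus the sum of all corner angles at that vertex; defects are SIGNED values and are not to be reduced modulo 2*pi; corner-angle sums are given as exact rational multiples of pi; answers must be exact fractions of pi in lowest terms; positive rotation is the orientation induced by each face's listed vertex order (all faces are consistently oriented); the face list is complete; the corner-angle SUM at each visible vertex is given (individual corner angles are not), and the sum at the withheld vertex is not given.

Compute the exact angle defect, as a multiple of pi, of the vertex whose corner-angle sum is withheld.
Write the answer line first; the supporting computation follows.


Answer: defect(P1) = (2/3)*pi

V = 4, E = 6, F = 4; chi = V - E + F = 2
Gauss-Bonnet: total defect = 2*pi*chi = 4*pi; visible defects sum to (10/3)*pi


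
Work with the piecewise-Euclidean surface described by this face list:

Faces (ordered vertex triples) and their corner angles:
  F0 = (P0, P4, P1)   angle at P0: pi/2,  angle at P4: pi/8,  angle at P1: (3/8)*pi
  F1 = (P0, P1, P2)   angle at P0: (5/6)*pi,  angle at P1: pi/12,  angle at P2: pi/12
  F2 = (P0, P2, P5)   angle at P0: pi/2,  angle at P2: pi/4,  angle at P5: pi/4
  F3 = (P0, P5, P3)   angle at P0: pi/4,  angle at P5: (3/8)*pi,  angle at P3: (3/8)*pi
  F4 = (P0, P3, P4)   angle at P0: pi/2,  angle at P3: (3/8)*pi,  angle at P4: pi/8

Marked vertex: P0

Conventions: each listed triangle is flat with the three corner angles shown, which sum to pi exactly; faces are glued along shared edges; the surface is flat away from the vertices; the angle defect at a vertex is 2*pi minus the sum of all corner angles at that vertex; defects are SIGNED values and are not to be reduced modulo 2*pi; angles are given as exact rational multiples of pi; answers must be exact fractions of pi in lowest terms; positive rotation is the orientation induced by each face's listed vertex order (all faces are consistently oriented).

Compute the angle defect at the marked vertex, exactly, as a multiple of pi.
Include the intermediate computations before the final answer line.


Sum of corner angles at P0: (31/12)*pi
defect = 2*pi - (31/12)*pi

Answer: defect(P0) = (-7/12)*pi


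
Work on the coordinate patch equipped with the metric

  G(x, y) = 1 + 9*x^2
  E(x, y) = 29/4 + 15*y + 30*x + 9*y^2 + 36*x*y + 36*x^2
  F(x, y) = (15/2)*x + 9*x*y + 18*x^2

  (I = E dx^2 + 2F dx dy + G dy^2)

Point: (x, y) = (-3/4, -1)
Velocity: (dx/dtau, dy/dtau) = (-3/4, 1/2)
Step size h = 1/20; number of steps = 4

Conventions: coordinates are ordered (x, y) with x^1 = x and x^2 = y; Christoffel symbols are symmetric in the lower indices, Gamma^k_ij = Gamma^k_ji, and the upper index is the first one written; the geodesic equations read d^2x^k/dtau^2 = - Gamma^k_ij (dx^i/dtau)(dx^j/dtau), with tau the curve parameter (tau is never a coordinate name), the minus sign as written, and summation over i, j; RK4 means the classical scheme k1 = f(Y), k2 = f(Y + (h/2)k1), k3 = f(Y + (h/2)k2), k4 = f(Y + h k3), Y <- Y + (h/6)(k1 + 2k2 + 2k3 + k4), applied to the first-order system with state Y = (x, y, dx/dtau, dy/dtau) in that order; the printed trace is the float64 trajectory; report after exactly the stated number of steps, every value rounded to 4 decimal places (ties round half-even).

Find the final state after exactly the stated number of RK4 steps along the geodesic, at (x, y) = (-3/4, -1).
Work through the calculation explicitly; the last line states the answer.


f(Y) = (dx/dtau, dy/dtau, -Gamma^x_ij Y'^i Y'^j, -Gamma^y_ij Y'^i Y'^j) with the Gammas evaluated at the stage position; h = 0.050000; intermediate values shown to 6 dp
step 0: x = -0.7500, y = -1.0000, dx/dtau = -0.7500, dy/dtau = 0.5000
step 1:
  k1: at (x, y) = (-0.750000, -1.000000), (dx/dtau, dy/dtau) = (-0.750000, 0.500000); Gamma_xxx = -0.965795, Gamma_xxy = -0.482897, Gamma_xyy = 0.000000, Gamma_yxx = -0.434608, Gamma_yxy = -0.217304, Gamma_yyy = 0.000000; k1 = (-0.750000, 0.500000, 0.181087, 0.081489)
  k2: at (x, y) = (-0.768750, -0.987500), (dx/dtau, dy/dtau) = (-0.745473, 0.502037); Gamma_xxx = -0.949355, Gamma_xxy = -0.474677, Gamma_xyy = 0.000000, Gamma_yxx = -0.431419, Gamma_yxy = -0.215709, Gamma_yyy = 0.000000; k2 = (-0.745473, 0.502037, 0.172284, 0.078292)
  k3: at (x, y) = (-0.768637, -0.987449), (dx/dtau, dy/dtau) = (-0.745693, 0.501957); Gamma_xxx = -0.949496, Gamma_xxy = -0.474748, Gamma_xyy = 0.000000, Gamma_yxx = -0.431490, Gamma_yxy = -0.215745, Gamma_yyy = 0.000000; k3 = (-0.745693, 0.501957, 0.172573, 0.078424)
  k4: at (x, y) = (-0.787285, -0.974902), (dx/dtau, dy/dtau) = (-0.741371, 0.503921); Gamma_xxx = -0.933684, Gamma_xxy = -0.466842, Gamma_xyy = 0.000000, Gamma_yxx = -0.428331, Gamma_yxy = -0.214165, Gamma_yyy = 0.000000; k4 = (-0.741371, 0.503921, 0.164365, 0.075403)
  Y <- Y + (h/6)(k1 + 2k2 + 2k3 + k4): x = -0.7873, y = -0.9749, dx/dtau = -0.7414, dy/dtau = 0.5039
step 2:
  k1: at (x, y) = (-0.787281, -0.974901), (dx/dtau, dy/dtau) = (-0.741374, 0.503919); Gamma_xxx = -0.933688, Gamma_xxy = -0.466844, Gamma_xyy = 0.000000, Gamma_yxx = -0.428333, Gamma_yxy = -0.214167, Gamma_yyy = 0.000000; k1 = (-0.741374, 0.503919, 0.164369, 0.075405)
  k2: at (x, y) = (-0.805815, -0.962303), (dx/dtau, dy/dtau) = (-0.737264, 0.505804); Gamma_xxx = -0.918489, Gamma_xxy = -0.459245, Gamma_xyy = 0.000000, Gamma_yxx = -0.425217, Gamma_yxy = -0.212608, Gamma_yyy = 0.000000; k2 = (-0.737264, 0.505804, 0.156738, 0.072562)
  k3: at (x, y) = (-0.805712, -0.962256), (dx/dtau, dy/dtau) = (-0.737455, 0.505733); Gamma_xxx = -0.918609, Gamma_xxy = -0.459305, Gamma_xyy = 0.000000, Gamma_yxx = -0.425280, Gamma_yxy = -0.212640, Gamma_yyy = 0.000000; k3 = (-0.737455, 0.505733, 0.156976, 0.072674)
  k4: at (x, y) = (-0.824154, -0.949614), (dx/dtau, dy/dtau) = (-0.733525, 0.507553); Gamma_xxx = -0.903964, Gamma_xxy = -0.451982, Gamma_xyy = 0.000000, Gamma_yxx = -0.422198, Gamma_yxy = -0.211099, Gamma_yyy = 0.000000; k4 = (-0.733525, 0.507553, 0.149837, 0.069982)
  Y <- Y + (h/6)(k1 + 2k2 + 2k3 + k4): x = -0.8242, y = -0.9496, dx/dtau = -0.7335, dy/dtau = 0.5076
step 3:
  k1: at (x, y) = (-0.824150, -0.949613), (dx/dtau, dy/dtau) = (-0.733527, 0.507552); Gamma_xxx = -0.903968, Gamma_xxy = -0.451984, Gamma_xyy = 0.000000, Gamma_yxx = -0.422200, Gamma_yxy = -0.211100, Gamma_yyy = 0.000000; k1 = (-0.733527, 0.507552, 0.149841, 0.069983)
  k2: at (x, y) = (-0.842489, -0.936924), (dx/dtau, dy/dtau) = (-0.729781, 0.509301); Gamma_xxx = -0.889863, Gamma_xxy = -0.444931, Gamma_xyy = 0.000000, Gamma_yxx = -0.419162, Gamma_yxy = -0.209581, Gamma_yyy = 0.000000; k2 = (-0.729781, 0.509301, 0.143180, 0.067444)
  k3: at (x, y) = (-0.842395, -0.936880), (dx/dtau, dy/dtau) = (-0.729947, 0.509238); Gamma_xxx = -0.889966, Gamma_xxy = -0.444983, Gamma_xyy = 0.000000, Gamma_yxx = -0.419218, Gamma_yxy = -0.209609, Gamma_yyy = 0.000000; k3 = (-0.729947, 0.509238, 0.143379, 0.067539)
  k4: at (x, y) = (-0.860648, -0.924151), (dx/dtau, dy/dtau) = (-0.726358, 0.510928); Gamma_xxx = -0.876353, Gamma_xxy = -0.438176, Gamma_xyy = 0.000000, Gamma_yxx = -0.416216, Gamma_yxy = -0.208108, Gamma_yyy = 0.000000; k4 = (-0.726358, 0.510928, 0.137131, 0.065129)
  Y <- Y + (h/6)(k1 + 2k2 + 2k3 + k4): x = -0.8606, y = -0.9241, dx/dtau = -0.7264, dy/dtau = 0.5109
step 4:
  k1: at (x, y) = (-0.860645, -0.924150), (dx/dtau, dy/dtau) = (-0.726359, 0.510927); Gamma_xxx = -0.876356, Gamma_xxy = -0.438178, Gamma_xyy = 0.000000, Gamma_yxx = -0.416218, Gamma_yxy = -0.208109, Gamma_yyy = 0.000000; k1 = (-0.726359, 0.510927, 0.137133, 0.065130)
  k2: at (x, y) = (-0.878804, -0.911377), (dx/dtau, dy/dtau) = (-0.722931, 0.512555); Gamma_xxx = -0.863222, Gamma_xxy = -0.431611, Gamma_xyy = 0.000000, Gamma_yxx = -0.413261, Gamma_yxy = -0.206630, Gamma_yyy = 0.000000; k2 = (-0.722931, 0.512555, 0.131285, 0.062852)
  k3: at (x, y) = (-0.878718, -0.911336), (dx/dtau, dy/dtau) = (-0.723077, 0.512498); Gamma_xxx = -0.863311, Gamma_xxy = -0.431655, Gamma_xyy = 0.000000, Gamma_yxx = -0.413311, Gamma_yxy = -0.206655, Gamma_yyy = 0.000000; k3 = (-0.723077, 0.512498, 0.131452, 0.062933)
  k4: at (x, y) = (-0.896799, -0.898525), (dx/dtau, dy/dtau) = (-0.719787, 0.514074); Gamma_xxx = -0.850616, Gamma_xxy = -0.425308, Gamma_xyy = 0.000000, Gamma_yxx = -0.410391, Gamma_yxy = -0.205196, Gamma_yyy = 0.000000; k4 = (-0.719787, 0.514074, 0.125950, 0.060766)
  Y <- Y + (h/6)(k1 + 2k2 + 2k3 + k4): x = -0.8968, y = -0.8985, dx/dtau = -0.7198, dy/dtau = 0.5141

Answer: x = -0.8968, y = -0.8985, dx/dtau = -0.7198, dy/dtau = 0.5141


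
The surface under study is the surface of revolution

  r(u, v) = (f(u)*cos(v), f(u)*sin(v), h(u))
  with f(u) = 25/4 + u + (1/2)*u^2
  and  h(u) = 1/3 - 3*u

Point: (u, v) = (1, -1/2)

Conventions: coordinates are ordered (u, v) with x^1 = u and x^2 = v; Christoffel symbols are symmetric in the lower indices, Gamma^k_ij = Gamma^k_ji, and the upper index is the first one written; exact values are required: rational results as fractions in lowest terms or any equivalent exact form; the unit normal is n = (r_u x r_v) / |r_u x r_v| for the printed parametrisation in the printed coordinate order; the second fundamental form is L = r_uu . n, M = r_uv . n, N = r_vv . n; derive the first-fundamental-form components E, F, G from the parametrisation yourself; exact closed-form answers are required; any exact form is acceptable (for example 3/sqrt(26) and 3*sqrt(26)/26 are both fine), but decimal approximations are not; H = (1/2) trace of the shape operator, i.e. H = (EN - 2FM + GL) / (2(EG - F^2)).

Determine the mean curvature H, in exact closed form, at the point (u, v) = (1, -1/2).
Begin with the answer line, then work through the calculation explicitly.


Answer: H = -63*sqrt(13)/10478

f = 31/4, f' = 2, f'' = 1, h' = -3, h'' = 0
E = 13, F = 0, G = 961/16; answer radicand W^2 = 13
unnormalised second-form numerators: l = 3, m = 0, n = -93/4; L = l/sqrt(13), and similarly M = m/sqrt(W^2), N = n/sqrt(W^2)
H = (E*n - 2*F*m + G*l) / (2*(EG - F^2)*sqrt(W^2)); E*n - 2*F*m + G*l = -1953/16, EG - F^2 = 12493/16, so H = (-63/806)/sqrt(13)


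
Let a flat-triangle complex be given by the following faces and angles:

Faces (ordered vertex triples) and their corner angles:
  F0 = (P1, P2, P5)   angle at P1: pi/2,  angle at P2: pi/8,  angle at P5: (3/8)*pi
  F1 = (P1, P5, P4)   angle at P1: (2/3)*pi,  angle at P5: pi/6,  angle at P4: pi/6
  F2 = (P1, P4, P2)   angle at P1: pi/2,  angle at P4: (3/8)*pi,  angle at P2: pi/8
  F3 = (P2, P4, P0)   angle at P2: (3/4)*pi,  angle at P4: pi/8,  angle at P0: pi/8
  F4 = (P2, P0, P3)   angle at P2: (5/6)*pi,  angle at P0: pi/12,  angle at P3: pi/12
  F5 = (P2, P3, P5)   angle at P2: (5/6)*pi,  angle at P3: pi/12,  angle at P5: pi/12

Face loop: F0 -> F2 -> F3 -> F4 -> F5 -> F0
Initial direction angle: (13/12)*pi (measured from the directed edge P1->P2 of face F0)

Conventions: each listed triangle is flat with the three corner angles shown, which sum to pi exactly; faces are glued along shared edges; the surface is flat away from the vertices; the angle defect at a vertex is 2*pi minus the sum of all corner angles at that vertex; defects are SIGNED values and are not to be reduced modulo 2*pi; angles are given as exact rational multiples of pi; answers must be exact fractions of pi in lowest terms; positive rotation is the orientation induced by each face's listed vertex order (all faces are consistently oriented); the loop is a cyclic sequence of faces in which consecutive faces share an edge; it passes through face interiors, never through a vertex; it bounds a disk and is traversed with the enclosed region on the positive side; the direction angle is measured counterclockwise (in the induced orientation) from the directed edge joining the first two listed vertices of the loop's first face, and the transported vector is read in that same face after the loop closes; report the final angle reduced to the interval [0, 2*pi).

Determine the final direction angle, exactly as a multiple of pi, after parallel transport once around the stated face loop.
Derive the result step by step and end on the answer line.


enclosed vertex P2: corner angles sum to (8/3)*pi, defect = 2*pi - (8/3)*pi = (-2/3)*pi
holonomy = initial angle + sum of enclosed defects (mod 2*pi), positive in the induced orientation
final angle = (13/12)*pi - (2/3)*pi = (5/12)*pi (mod 2*pi)

Answer: final direction angle = (5/12)*pi


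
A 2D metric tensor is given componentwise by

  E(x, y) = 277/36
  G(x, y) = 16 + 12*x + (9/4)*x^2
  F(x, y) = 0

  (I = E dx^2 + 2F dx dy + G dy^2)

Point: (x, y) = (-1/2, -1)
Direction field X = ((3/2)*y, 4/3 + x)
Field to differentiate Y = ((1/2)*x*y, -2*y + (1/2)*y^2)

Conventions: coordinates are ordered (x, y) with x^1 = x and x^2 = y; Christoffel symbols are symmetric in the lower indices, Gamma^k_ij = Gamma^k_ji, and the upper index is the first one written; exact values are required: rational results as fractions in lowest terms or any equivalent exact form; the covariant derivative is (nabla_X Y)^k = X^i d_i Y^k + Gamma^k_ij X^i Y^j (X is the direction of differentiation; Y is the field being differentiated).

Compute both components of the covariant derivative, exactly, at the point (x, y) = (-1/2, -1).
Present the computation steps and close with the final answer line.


E = 277/36, F = 0, G = 169/16 at the point
E_x = 0, E_y = 0, F_x = 0, F_y = 0, G_x = 39/4, G_y = 0
EG - F^2 = 46813/576;  g^inv = (576/46813) * [[169/16, 0], [0, 277/36]]
first-kind symbols [ij,l] = (1/2)(d_i g_jl + d_j g_il - d_l g_ij): [xx,x] = E_x/2 = 0, [xx,y] = F_x - E_y/2 = 0, [xy,x] = E_y/2 = 0, [xy,y] = G_x/2 = 39/8, [yy,x] = F_y - G_x/2 = -39/8, [yy,y] = G_y/2 = 0
Gamma^x_ij = (G*[ij,x] - F*[ij,y])/(EG - F^2), Gamma^y_ij = (E*[ij,y] - F*[ij,x])/(EG - F^2)
Gamma_xxx = 0, Gamma_xxy = 0, Gamma_xyy = -351/554, Gamma_yxx = 0, Gamma_yxy = 6/13, Gamma_yyy = 0
X = (-3/2, 5/6), Y = (1/4, 5/2) at the point

Answer: (nabla_X Y)^x = -2587/3324, (nabla_X Y)^y = -215/52


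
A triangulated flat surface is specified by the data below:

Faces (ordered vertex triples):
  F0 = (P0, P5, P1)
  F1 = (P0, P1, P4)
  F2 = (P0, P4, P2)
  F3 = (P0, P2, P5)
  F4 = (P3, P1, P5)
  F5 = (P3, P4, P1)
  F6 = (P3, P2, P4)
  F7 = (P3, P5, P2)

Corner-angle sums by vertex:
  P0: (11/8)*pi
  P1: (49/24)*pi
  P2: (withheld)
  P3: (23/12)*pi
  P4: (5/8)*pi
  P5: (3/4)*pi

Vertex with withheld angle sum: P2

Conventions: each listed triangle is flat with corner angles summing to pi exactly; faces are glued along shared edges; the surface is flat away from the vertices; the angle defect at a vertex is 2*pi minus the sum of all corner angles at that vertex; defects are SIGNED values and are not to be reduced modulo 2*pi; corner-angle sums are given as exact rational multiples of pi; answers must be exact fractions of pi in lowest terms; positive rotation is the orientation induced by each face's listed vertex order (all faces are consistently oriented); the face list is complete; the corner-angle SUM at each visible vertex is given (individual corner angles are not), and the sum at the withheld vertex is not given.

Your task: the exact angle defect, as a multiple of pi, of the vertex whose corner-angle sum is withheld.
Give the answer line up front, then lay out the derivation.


Answer: defect(P2) = (17/24)*pi

V = 6, E = 12, F = 8; chi = V - E + F = 2
Gauss-Bonnet: total defect = 2*pi*chi = 4*pi; visible defects sum to (79/24)*pi


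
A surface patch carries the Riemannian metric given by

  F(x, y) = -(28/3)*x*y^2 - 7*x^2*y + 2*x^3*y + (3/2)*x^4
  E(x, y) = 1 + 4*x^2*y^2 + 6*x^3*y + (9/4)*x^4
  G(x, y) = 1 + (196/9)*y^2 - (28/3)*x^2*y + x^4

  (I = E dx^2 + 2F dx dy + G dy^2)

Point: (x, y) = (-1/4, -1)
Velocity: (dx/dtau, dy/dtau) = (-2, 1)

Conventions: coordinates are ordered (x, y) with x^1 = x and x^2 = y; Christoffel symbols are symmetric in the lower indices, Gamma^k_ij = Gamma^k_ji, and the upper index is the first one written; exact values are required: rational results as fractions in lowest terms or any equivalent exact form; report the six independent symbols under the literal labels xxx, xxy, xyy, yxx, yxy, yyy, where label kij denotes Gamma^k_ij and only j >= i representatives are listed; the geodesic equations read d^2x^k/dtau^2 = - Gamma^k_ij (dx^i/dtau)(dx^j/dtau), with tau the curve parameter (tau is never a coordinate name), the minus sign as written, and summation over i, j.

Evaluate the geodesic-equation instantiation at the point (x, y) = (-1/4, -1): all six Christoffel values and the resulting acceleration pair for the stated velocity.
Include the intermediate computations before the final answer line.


E = 1385/1024, F = 4313/1536, G = 53833/2304 at the point
E_x = -209/64, E_y = -19/32, F_x = -1277/96, F_y = -493/96, G_x = -227/48, G_y = -1589/36
EG - F^2 = 218581/9216;  g^inv = (9216/218581) * [[53833/2304, -4313/1536], [-4313/1536, 1385/1024]]
first-kind symbols [ij,l] = (1/2)(d_i g_jl + d_j g_il - d_l g_ij): [xx,x] = E_x/2 = -209/128, [xx,y] = F_x - E_y/2 = -2497/192, [xy,x] = E_y/2 = -19/64, [xy,y] = G_x/2 = -227/96, [yy,x] = F_y - G_x/2 = -133/48, [yy,y] = G_y/2 = -1589/72
Gamma^x_ij = (G*[ij,x] - F*[ij,y])/(EG - F^2), Gamma^y_ij = (E*[ij,y] - F*[ij,x])/(EG - F^2)
Gamma_xxx = -1368/19871, Gamma_xxy = -2736/218581, Gamma_xyy = -25536/218581, Gamma_yxx = -10896/19871, Gamma_yxy = -21792/218581, Gamma_yyy = -203392/218581
d^2x/dtau^2 = -(Gamma_xxx*(-2)^2 + 2*Gamma_xxy*(-2)*(1) + Gamma_xyy*(1)^2) = 74784/218581
d^2y/dtau^2 = -(Gamma_yxx*(-2)^2 + 2*Gamma_yxy*(-2)*(1) + Gamma_yyy*(1)^2) = 595648/218581

Answer: Gamma_xxx = -1368/19871, Gamma_xxy = -2736/218581, Gamma_xyy = -25536/218581, Gamma_yxx = -10896/19871, Gamma_yxy = -21792/218581, Gamma_yyy = -203392/218581; accelerations (d^2x/dtau^2, d^2y/dtau^2) = (74784/218581, 595648/218581)


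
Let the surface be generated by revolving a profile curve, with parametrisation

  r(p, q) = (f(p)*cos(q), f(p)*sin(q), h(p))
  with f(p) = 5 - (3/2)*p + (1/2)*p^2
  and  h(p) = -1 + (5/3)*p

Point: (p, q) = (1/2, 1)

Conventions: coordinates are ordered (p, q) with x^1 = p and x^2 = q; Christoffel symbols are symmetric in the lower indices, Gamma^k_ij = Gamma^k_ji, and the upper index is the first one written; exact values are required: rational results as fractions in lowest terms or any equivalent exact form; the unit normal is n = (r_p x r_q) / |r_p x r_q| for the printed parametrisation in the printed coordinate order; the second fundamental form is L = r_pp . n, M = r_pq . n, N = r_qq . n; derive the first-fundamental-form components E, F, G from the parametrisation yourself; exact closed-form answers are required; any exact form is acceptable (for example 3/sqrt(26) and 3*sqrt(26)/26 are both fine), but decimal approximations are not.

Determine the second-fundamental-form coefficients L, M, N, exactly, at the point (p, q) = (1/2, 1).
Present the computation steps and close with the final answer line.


f = 35/8, f' = -1, f'' = 1, h' = 5/3, h'' = 0
E = 34/9, F = 0, G = 1225/64; answer radicand W^2 = 34/9
unnormalised second-form numerators: l = -5/3, m = 0, n = 175/24; L = l/sqrt(34/9), and similarly M = m/sqrt(W^2), N = n/sqrt(W^2)

Answer: L = -5*sqrt(34)/34, M = 0, N = 175*sqrt(34)/272


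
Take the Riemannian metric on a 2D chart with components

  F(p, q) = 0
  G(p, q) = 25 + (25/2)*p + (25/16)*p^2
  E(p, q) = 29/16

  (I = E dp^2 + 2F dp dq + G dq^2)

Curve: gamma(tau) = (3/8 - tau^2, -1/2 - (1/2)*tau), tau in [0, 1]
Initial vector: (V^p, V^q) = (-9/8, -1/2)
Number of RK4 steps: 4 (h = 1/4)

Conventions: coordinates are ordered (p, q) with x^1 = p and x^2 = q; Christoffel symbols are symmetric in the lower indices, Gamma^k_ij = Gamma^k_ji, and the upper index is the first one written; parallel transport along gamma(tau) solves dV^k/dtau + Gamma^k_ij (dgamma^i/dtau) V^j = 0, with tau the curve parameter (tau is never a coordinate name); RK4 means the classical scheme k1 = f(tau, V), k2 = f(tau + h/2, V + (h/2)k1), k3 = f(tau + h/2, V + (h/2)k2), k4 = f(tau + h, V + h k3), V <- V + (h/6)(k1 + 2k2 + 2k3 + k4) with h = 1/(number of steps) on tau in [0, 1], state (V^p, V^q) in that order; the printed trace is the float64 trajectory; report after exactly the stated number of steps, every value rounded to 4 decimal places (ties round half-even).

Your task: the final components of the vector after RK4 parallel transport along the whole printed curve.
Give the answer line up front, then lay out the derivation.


Answer: V^p = -0.0966, V^q = -0.7403

gamma'(tau) = (-2*tau, -1/2); f(tau, V)^k = -Gamma^k_ij(gamma(tau)) gamma'^i(tau) V^j; h = 1/4; intermediate values shown to 6 dp
curve data and Christoffel symbols at the stage parameters:
  tau = 0.000000: gamma = (0.375000, -0.500000), gamma' = (0.000000, -0.500000); Gamma_ppp = 0.000000, Gamma_ppq = 0.000000, Gamma_pqq = -3.771552, Gamma_qpp = 0.000000, Gamma_qpq = 0.228571, Gamma_qqq = 0.000000
  tau = 0.125000: gamma = (0.359375, -0.562500), gamma' = (-0.250000, -0.500000); Gamma_ppp = 0.000000, Gamma_ppq = 0.000000, Gamma_pqq = -3.758082, Gamma_qpp = 0.000000, Gamma_qpq = 0.229391, Gamma_qqq = 0.000000
  tau = 0.250000: gamma = (0.312500, -0.625000), gamma' = (-0.500000, -0.500000); Gamma_ppp = 0.000000, Gamma_ppq = 0.000000, Gamma_pqq = -3.717672, Gamma_qpp = 0.000000, Gamma_qpq = 0.231884, Gamma_qqq = 0.000000
  tau = 0.375000: gamma = (0.234375, -0.687500), gamma' = (-0.750000, -0.500000); Gamma_ppp = 0.000000, Gamma_ppq = 0.000000, Gamma_pqq = -3.650323, Gamma_qpp = 0.000000, Gamma_qpq = 0.236162, Gamma_qqq = 0.000000
  tau = 0.500000: gamma = (0.125000, -0.750000), gamma' = (-1.000000, -0.500000); Gamma_ppp = 0.000000, Gamma_ppq = 0.000000, Gamma_pqq = -3.556034, Gamma_qpp = 0.000000, Gamma_qpq = 0.242424, Gamma_qqq = 0.000000
  tau = 0.625000: gamma = (-0.015625, -0.812500), gamma' = (-1.250000, -0.500000); Gamma_ppp = 0.000000, Gamma_ppq = 0.000000, Gamma_pqq = -3.434806, Gamma_qpp = 0.000000, Gamma_qpq = 0.250980, Gamma_qqq = 0.000000
  tau = 0.750000: gamma = (-0.187500, -0.875000), gamma' = (-1.500000, -0.500000); Gamma_ppp = 0.000000, Gamma_ppq = 0.000000, Gamma_pqq = -3.286638, Gamma_qpp = 0.000000, Gamma_qpq = 0.262295, Gamma_qqq = 0.000000
  tau = 0.875000: gamma = (-0.390625, -0.937500), gamma' = (-1.750000, -0.500000); Gamma_ppp = 0.000000, Gamma_ppq = 0.000000, Gamma_pqq = -3.111530, Gamma_qpp = 0.000000, Gamma_qpq = 0.277056, Gamma_qqq = 0.000000
  tau = 1.000000: gamma = (-0.625000, -1.000000), gamma' = (-2.000000, -0.500000); Gamma_ppp = 0.000000, Gamma_ppq = 0.000000, Gamma_pqq = -2.909483, Gamma_qpp = 0.000000, Gamma_qpq = 0.296296, Gamma_qqq = 0.000000
step 0: V^p = -1.1250, V^q = -0.5000
step 1: k1 = (0.942888, -0.128571), k2 = (0.969719, -0.145110), k3 = (0.973604, -0.144844), k4 = (0.996728, -0.164384); V <- V + (h/6)(k1 + 2k2 + 2k3 + k4): V^p = -0.8822, V^q = -0.5364
step 2: k1 = (0.997023, -0.164476), k2 = (1.016485, -0.188104), k3 = (1.021876, -0.188340), k4 = (1.037392, -0.217416); V <- V + (h/6)(k1 + 2k2 + 2k3 + k4): V^p = -0.6276, V^q = -0.5837
step 3: k1 = (1.037743, -0.217565), k2 = (1.049071, -0.254119), k3 = (1.056918, -0.255375), k4 = (1.064041, -0.302409); V <- V + (h/6)(k1 + 2k2 + 2k3 + k4): V^p = -0.3645, V^q = -0.6478
step 4: k1 = (1.064501, -0.302670), k2 = (1.066646, -0.364482), k3 = (1.078667, -0.368191), k4 = (1.076251, -0.452468); V <- V + (h/6)(k1 + 2k2 + 2k3 + k4): V^p = -0.0966, V^q = -0.7403


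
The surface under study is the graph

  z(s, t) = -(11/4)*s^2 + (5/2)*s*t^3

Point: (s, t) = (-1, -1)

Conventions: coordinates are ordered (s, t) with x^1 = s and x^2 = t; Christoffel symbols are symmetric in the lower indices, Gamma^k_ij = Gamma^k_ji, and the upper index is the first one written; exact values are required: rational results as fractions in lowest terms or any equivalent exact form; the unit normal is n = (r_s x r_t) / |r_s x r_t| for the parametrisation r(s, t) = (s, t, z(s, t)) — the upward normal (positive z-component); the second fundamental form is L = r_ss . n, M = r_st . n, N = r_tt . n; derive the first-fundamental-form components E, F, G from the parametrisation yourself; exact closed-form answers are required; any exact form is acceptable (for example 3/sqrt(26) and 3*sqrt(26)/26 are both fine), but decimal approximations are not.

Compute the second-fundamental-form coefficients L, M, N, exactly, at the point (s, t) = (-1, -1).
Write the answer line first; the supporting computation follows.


Answer: L = -11*sqrt(265)/265, M = 3*sqrt(265)/53, N = 6*sqrt(265)/53

z_s = 3, z_t = -15/2, z_ss = -11/2, z_st = 15/2, z_tt = 15
E = 10, F = -45/2, G = 229/4; answer radicand W^2 = 265/4
unnormalised second-form numerators: l = -11/2, m = 15/2, n = 15; L = l/sqrt(265/4), and similarly M = m/sqrt(W^2), N = n/sqrt(W^2)


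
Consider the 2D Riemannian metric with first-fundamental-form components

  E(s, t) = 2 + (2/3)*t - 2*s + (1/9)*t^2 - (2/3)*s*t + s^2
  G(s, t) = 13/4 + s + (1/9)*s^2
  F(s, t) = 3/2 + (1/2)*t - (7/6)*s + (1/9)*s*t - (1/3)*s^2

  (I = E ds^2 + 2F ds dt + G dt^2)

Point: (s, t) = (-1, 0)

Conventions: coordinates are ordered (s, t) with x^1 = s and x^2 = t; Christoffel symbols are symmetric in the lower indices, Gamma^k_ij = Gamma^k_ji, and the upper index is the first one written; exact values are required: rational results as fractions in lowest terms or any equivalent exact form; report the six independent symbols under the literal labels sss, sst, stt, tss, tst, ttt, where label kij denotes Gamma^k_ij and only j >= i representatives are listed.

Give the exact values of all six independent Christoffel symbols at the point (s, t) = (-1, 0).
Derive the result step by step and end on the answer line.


E = 5, F = 7/3, G = 85/36 at the point
E_s = -4, E_t = 4/3, F_s = -1/2, F_t = 7/18, G_s = 7/9, G_t = 0
EG - F^2 = 229/36;  g^inv = (36/229) * [[85/36, -7/3], [-7/3, 5]]
first-kind symbols [ij,l] = (1/2)(d_i g_jl + d_j g_il - d_l g_ij): [ss,s] = E_s/2 = -2, [ss,t] = F_s - E_t/2 = -7/6, [st,s] = E_t/2 = 2/3, [st,t] = G_s/2 = 7/18, [tt,s] = F_t - G_s/2 = 0, [tt,t] = G_t/2 = 0
Gamma^s_ij = (G*[ij,s] - F*[ij,t])/(EG - F^2), Gamma^t_ij = (E*[ij,t] - F*[ij,s])/(EG - F^2)

Answer: Gamma_sss = -72/229, Gamma_sst = 24/229, Gamma_stt = 0, Gamma_tss = -42/229, Gamma_tst = 14/229, Gamma_ttt = 0


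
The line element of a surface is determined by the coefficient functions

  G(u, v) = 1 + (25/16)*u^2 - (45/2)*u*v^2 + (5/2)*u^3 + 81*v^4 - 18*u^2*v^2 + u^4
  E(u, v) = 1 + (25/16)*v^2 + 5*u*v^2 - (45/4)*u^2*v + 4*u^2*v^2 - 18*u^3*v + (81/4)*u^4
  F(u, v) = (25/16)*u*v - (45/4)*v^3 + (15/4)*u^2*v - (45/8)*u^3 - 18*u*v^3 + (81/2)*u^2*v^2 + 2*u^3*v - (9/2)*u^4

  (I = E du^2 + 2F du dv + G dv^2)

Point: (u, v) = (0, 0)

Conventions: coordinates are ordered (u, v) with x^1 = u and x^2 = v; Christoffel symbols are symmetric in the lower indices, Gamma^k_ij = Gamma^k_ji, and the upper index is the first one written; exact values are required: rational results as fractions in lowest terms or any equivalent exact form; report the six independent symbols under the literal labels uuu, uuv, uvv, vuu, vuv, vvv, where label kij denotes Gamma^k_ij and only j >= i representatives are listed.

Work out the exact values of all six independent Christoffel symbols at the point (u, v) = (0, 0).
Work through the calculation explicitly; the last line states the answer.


E = 1, F = 0, G = 1 at the point
E_u = 0, E_v = 0, F_u = 0, F_v = 0, G_u = 0, G_v = 0
EG - F^2 = 1;  g^inv = (1) * [[1, 0], [0, 1]]
first-kind symbols [ij,l] = (1/2)(d_i g_jl + d_j g_il - d_l g_ij): [uu,u] = E_u/2 = 0, [uu,v] = F_u - E_v/2 = 0, [uv,u] = E_v/2 = 0, [uv,v] = G_u/2 = 0, [vv,u] = F_v - G_u/2 = 0, [vv,v] = G_v/2 = 0
Gamma^u_ij = (G*[ij,u] - F*[ij,v])/(EG - F^2), Gamma^v_ij = (E*[ij,v] - F*[ij,u])/(EG - F^2)

Answer: Gamma_uuu = 0, Gamma_uuv = 0, Gamma_uvv = 0, Gamma_vuu = 0, Gamma_vuv = 0, Gamma_vvv = 0


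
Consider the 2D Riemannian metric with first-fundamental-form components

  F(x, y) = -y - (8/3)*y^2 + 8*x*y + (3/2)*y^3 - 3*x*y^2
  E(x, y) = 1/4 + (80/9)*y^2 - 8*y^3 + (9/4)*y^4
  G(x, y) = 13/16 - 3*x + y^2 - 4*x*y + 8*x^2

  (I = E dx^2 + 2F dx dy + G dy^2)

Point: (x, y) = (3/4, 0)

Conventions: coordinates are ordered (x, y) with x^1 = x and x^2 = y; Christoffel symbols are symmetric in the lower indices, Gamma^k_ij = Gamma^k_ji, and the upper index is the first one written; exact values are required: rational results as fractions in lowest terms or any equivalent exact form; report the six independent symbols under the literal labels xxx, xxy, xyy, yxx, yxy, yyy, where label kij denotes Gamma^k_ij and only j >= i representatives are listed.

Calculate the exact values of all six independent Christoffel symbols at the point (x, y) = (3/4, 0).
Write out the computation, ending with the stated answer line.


E = 1/4, F = 0, G = 49/16 at the point
E_x = 0, E_y = 0, F_x = 0, F_y = 5, G_x = 9, G_y = -3
EG - F^2 = 49/64;  g^inv = (64/49) * [[49/16, 0], [0, 1/4]]
first-kind symbols [ij,l] = (1/2)(d_i g_jl + d_j g_il - d_l g_ij): [xx,x] = E_x/2 = 0, [xx,y] = F_x - E_y/2 = 0, [xy,x] = E_y/2 = 0, [xy,y] = G_x/2 = 9/2, [yy,x] = F_y - G_x/2 = 1/2, [yy,y] = G_y/2 = -3/2
Gamma^x_ij = (G*[ij,x] - F*[ij,y])/(EG - F^2), Gamma^y_ij = (E*[ij,y] - F*[ij,x])/(EG - F^2)

Answer: Gamma_xxx = 0, Gamma_xxy = 0, Gamma_xyy = 2, Gamma_yxx = 0, Gamma_yxy = 72/49, Gamma_yyy = -24/49


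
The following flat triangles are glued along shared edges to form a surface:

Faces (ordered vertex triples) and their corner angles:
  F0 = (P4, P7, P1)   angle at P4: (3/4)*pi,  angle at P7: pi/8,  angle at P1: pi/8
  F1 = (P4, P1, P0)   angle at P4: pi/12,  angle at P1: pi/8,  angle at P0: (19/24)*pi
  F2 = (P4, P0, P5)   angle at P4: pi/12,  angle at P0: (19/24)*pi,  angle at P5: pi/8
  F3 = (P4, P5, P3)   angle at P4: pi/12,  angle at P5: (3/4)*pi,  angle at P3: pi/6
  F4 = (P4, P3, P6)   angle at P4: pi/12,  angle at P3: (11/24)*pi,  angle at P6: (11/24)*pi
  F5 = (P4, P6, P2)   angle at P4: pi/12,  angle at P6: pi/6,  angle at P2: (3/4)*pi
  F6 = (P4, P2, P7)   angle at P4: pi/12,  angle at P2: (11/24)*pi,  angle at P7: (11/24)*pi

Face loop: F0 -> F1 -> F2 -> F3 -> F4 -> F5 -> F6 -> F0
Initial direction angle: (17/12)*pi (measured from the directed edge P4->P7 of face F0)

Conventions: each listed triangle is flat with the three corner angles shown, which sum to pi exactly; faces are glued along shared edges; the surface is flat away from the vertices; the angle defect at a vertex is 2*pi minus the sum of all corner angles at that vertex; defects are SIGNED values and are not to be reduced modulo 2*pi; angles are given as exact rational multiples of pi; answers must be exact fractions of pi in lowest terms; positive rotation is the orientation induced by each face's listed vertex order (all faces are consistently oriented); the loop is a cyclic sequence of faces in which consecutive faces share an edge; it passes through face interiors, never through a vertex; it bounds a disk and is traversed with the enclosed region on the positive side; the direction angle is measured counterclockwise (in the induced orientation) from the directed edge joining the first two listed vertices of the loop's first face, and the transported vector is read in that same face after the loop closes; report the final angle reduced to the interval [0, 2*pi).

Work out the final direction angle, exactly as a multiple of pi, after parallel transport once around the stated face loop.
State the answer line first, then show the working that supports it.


Answer: final direction angle = pi/6

enclosed vertex P4: corner angles sum to (5/4)*pi, defect = 2*pi - (5/4)*pi = (3/4)*pi
the final direction is the initial angle plus the enclosed defects, taken mod 2*pi in the induced orientation
final angle = (17/12)*pi + (3/4)*pi = pi/6 (mod 2*pi)


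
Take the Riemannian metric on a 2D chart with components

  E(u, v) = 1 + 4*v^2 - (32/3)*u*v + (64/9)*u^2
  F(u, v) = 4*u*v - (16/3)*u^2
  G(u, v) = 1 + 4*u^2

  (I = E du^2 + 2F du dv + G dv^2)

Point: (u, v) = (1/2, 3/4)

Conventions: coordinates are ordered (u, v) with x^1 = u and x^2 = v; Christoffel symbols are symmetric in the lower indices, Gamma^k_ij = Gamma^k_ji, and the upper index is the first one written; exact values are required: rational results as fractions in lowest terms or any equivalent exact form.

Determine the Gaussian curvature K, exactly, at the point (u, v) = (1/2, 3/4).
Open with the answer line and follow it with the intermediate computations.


Answer: K = -5184/5329

E = 37/36, F = 1/6, G = 2, EG - F^2 = 73/36 at the point
E_u = -8/9, E_v = 2/3, F_u = -7/3, F_v = 2, G_u = 4, G_v = 0
E_vv = 8, F_uv = 4, G_uu = 8
The intrinsic route: Brioschi's K = (det M1 - det M2)/(EG - F^2)^2.
M1 = [[-E_vv/2 + F_uv - G_uu/2, E_u/2, F_u - E_v/2], [F_v - G_u/2, E, F], [G_v/2, F, G]] = [[-4, -4/9, -8/3], [0, 37/36, 1/6], [0, 1/6, 2]]; det M1 = -73/9
M2 = [[0, E_v/2, G_u/2], [E_v/2, E, F], [G_u/2, F, G]] = [[0, 1/3, 2], [1/3, 37/36, 1/6], [2, 1/6, 2]]; det M2 = -37/9
det M1 - det M2 = -4; K = -4 / (73/36)^2 = -5184/5329


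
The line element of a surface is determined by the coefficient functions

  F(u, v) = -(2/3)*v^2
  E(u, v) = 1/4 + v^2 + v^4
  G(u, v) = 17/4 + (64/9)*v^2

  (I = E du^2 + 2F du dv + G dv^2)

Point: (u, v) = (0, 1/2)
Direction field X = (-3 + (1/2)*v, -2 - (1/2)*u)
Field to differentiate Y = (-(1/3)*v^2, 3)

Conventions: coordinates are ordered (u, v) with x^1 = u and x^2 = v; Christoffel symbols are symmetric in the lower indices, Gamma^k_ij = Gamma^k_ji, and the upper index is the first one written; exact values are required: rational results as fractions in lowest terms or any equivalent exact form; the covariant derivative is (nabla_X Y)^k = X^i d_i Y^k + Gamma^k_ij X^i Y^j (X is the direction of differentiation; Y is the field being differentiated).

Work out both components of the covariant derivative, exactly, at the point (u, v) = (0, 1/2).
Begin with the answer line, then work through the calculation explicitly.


Answer: (nabla_X Y)^u = -47605/11622, (nabla_X Y)^v = -114651/30992

E = 9/16, F = -1/6, G = 217/36 at the point
E_u = 0, E_v = 3/2, F_u = 0, F_v = -2/3, G_u = 0, G_v = 64/9
EG - F^2 = 1937/576;  g^inv = (576/1937) * [[217/36, 1/6], [1/6, 9/16]]
first-kind symbols [ij,l] = (1/2)(d_i g_jl + d_j g_il - d_l g_ij): [uu,u] = E_u/2 = 0, [uu,v] = F_u - E_v/2 = -3/4, [uv,u] = E_v/2 = 3/4, [uv,v] = G_u/2 = 0, [vv,u] = F_v - G_u/2 = -2/3, [vv,v] = G_v/2 = 32/9
Gamma^u_ij = (G*[ij,u] - F*[ij,v])/(EG - F^2), Gamma^v_ij = (E*[ij,v] - F*[ij,u])/(EG - F^2)
Gamma_uuu = -72/1937, Gamma_uuv = 2604/1937, Gamma_uvv = -5920/5811, Gamma_vuu = -243/1937, Gamma_vuv = 72/1937, Gamma_vvv = 1088/1937
X = (-11/4, -2), Y = (-1/12, 3) at the point


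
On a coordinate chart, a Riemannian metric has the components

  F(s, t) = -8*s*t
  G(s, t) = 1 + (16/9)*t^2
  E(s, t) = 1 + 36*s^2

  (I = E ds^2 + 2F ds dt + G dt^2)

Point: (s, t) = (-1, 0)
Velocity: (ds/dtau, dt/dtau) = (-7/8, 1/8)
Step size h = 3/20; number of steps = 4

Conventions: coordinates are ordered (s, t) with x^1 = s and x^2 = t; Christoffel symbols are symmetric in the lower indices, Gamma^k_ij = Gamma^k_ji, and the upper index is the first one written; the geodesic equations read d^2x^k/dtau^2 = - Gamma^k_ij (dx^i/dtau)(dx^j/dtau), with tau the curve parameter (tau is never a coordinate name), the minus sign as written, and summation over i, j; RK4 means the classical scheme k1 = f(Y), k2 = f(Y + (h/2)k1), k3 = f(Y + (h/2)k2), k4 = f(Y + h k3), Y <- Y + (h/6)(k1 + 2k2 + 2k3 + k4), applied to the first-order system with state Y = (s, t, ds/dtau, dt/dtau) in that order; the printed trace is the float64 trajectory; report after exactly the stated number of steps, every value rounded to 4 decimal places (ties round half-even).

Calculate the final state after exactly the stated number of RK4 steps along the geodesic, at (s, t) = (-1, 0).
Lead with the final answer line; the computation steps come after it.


Answer: s = -1.4338, t = 0.0753, ds/dtau = -0.6160, dt/dtau = 0.1264

f(Y) = (ds/dtau, dt/dtau, -Gamma^s_ij Y'^i Y'^j, -Gamma^t_ij Y'^i Y'^j) with the Gammas evaluated at the stage position; h = 0.150000; intermediate values shown to 6 dp
step 0: s = -1.0000, t = 0.0000, ds/dtau = -0.8750, dt/dtau = 0.1250
step 1:
  k1: at (s, t) = (-1.000000, 0.000000), (ds/dtau, dt/dtau) = (-0.875000, 0.125000); Gamma_sss = -0.972973, Gamma_sst = 0.000000, Gamma_stt = 0.216216, Gamma_tss = 0.000000, Gamma_tst = 0.000000, Gamma_ttt = 0.000000; k1 = (-0.875000, 0.125000, 0.741554, 0.000000)
  k2: at (s, t) = (-1.065625, 0.009375), (ds/dtau, dt/dtau) = (-0.819383, 0.125000); Gamma_sss = -0.916006, Gamma_sst = 0.000000, Gamma_stt = 0.203557, Gamma_tss = -0.001791, Gamma_tst = 0.000000, Gamma_ttt = 0.000398; k2 = (-0.819383, 0.125000, 0.611816, 0.001196)
  k3: at (s, t) = (-1.061454, 0.009375), (ds/dtau, dt/dtau) = (-0.829114, 0.125090); Gamma_sss = -0.919433, Gamma_sst = 0.000000, Gamma_stt = 0.204318, Gamma_tss = -0.001805, Gamma_tst = 0.000000, Gamma_ttt = 0.000401; k3 = (-0.829114, 0.125090, 0.628848, 0.001234)
  k4: at (s, t) = (-1.124367, 0.018763), (ds/dtau, dt/dtau) = (-0.780673, 0.125185); Gamma_sss = -0.870256, Gamma_sst = 0.000000, Gamma_stt = 0.193390, Gamma_tss = -0.003227, Gamma_tst = 0.000000, Gamma_ttt = 0.000717; k4 = (-0.780673, 0.125185, 0.527347, 0.001956)
  Y <- Y + (h/6)(k1 + 2k2 + 2k3 + k4): s = -1.1238, t = 0.0188, ds/dtau = -0.7812, dt/dtau = 0.1252
step 2:
  k1: at (s, t) = (-1.123817, 0.018759), (ds/dtau, dt/dtau) = (-0.781244, 0.125170); Gamma_sss = -0.870663, Gamma_sst = 0.000000, Gamma_stt = 0.193481, Gamma_tss = -0.003230, Gamma_tst = 0.000000, Gamma_ttt = 0.000718; k1 = (-0.781244, 0.125170, 0.528372, 0.001960)
  k2: at (s, t) = (-1.182410, 0.028147), (ds/dtau, dt/dtau) = (-0.741616, 0.125317); Gamma_sss = -0.829232, Gamma_sst = 0.000000, Gamma_stt = 0.184274, Gamma_tss = -0.004387, Gamma_tst = 0.000000, Gamma_ttt = 0.000975; k2 = (-0.741616, 0.125317, 0.453179, 0.002397)
  k3: at (s, t) = (-1.179438, 0.028158), (ds/dtau, dt/dtau) = (-0.747256, 0.125350); Gamma_sss = -0.831239, Gamma_sst = 0.000000, Gamma_stt = 0.184720, Gamma_tss = -0.004410, Gamma_tst = 0.000000, Gamma_ttt = 0.000980; k3 = (-0.747256, 0.125350, 0.461254, 0.002447)
  k4: at (s, t) = (-1.235905, 0.037562), (ds/dtau, dt/dtau) = (-0.712056, 0.125537); Gamma_sss = -0.794636, Gamma_sst = 0.000000, Gamma_stt = 0.176586, Gamma_tss = -0.005367, Gamma_tst = 0.000000, Gamma_ttt = 0.001193; k4 = (-0.712056, 0.125537, 0.400117, 0.002702)
  Y <- Y + (h/6)(k1 + 2k2 + 2k3 + k4): s = -1.2356, t = 0.0376, ds/dtau = -0.7123, dt/dtau = 0.1255
step 3:
  k1: at (s, t) = (-1.235593, 0.037560), (ds/dtau, dt/dtau) = (-0.712310, 0.125529); Gamma_sss = -0.794830, Gamma_sst = 0.000000, Gamma_stt = 0.176629, Gamma_tss = -0.005369, Gamma_tst = 0.000000, Gamma_ttt = 0.001193; k1 = (-0.712310, 0.125529, 0.400502, 0.002705)
  k2: at (s, t) = (-1.289016, 0.046975), (ds/dtau, dt/dtau) = (-0.682273, 0.125732); Gamma_sss = -0.762980, Gamma_sst = 0.000000, Gamma_stt = 0.169551, Gamma_tss = -0.006179, Gamma_tst = 0.000000, Gamma_ttt = 0.001373; k2 = (-0.682273, 0.125732, 0.352484, 0.002855)
  k3: at (s, t) = (-1.286763, 0.046990), (ds/dtau, dt/dtau) = (-0.685874, 0.125743); Gamma_sss = -0.764272, Gamma_sst = 0.000000, Gamma_stt = 0.169838, Gamma_tss = -0.006202, Gamma_tst = 0.000000, Gamma_ttt = 0.001378; k3 = (-0.685874, 0.125743, 0.356846, 0.002896)
  k4: at (s, t) = (-1.338474, 0.056422), (ds/dtau, dt/dtau) = (-0.658784, 0.125964); Gamma_sss = -0.735649, Gamma_sst = 0.000000, Gamma_stt = 0.163477, Gamma_tss = -0.006891, Gamma_tst = 0.000000, Gamma_ttt = 0.001531; k4 = (-0.658784, 0.125964, 0.316674, 0.002966)
  Y <- Y + (h/6)(k1 + 2k2 + 2k3 + k4): s = -1.3383, t = 0.0564, ds/dtau = -0.6589, dt/dtau = 0.1260
step 4:
  k1: at (s, t) = (-1.338277, 0.056421), (ds/dtau, dt/dtau) = (-0.658914, 0.125959); Gamma_sss = -0.735753, Gamma_sst = 0.000000, Gamma_stt = 0.163501, Gamma_tss = -0.006893, Gamma_tst = 0.000000, Gamma_ttt = 0.001532; k1 = (-0.658914, 0.125959, 0.316847, 0.002968)
  k2: at (s, t) = (-1.387696, 0.065868), (ds/dtau, dt/dtau) = (-0.635151, 0.126181); Gamma_sss = -0.710294, Gamma_sst = 0.000000, Gamma_stt = 0.157843, Gamma_tss = -0.007492, Gamma_tst = 0.000000, Gamma_ttt = 0.001665; k2 = (-0.635151, 0.126181, 0.284031, 0.002996)
  k3: at (s, t) = (-1.385914, 0.065885), (ds/dtau, dt/dtau) = (-0.637612, 0.126183); Gamma_sss = -0.711181, Gamma_sst = 0.000000, Gamma_stt = 0.158040, Gamma_tss = -0.007513, Gamma_tst = 0.000000, Gamma_ttt = 0.001670; k3 = (-0.637612, 0.126183, 0.286614, 0.003028)
  k4: at (s, t) = (-1.433919, 0.075349), (ds/dtau, dt/dtau) = (-0.615922, 0.126413); Gamma_sss = -0.688001, Gamma_sst = 0.000000, Gamma_stt = 0.152889, Gamma_tss = -0.008034, Gamma_tst = 0.000000, Gamma_ttt = 0.001785; k4 = (-0.615922, 0.126413, 0.258557, 0.003019)
  Y <- Y + (h/6)(k1 + 2k2 + 2k3 + k4): s = -1.4338, t = 0.0753, ds/dtau = -0.6160, dt/dtau = 0.1264
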